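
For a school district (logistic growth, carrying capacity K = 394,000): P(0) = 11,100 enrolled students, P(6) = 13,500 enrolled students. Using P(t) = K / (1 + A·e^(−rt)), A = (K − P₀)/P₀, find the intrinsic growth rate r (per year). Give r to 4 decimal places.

r ≈ 0.0337 per year

A = (394000 − 11100)/11100 = 34.4955
13500 = 394000/(1 + 34.4955·e^(−r·6)) → e^(−6r) = (29.18519 − 1)/34.4955 = 0.817069
r = −ln(0.817069)/6 = 0.20203/6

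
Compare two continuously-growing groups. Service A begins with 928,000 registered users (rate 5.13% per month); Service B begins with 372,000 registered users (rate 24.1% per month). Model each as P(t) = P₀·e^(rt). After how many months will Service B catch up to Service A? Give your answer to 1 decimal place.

928000·e^(0.0513t) = 372000·e^(0.241t)
928000/372000 = e^((0.241 − 0.0513)t) → ln(2.49462) = 0.1897·t
t = 0.91414 / 0.1897

t ≈ 4.8 months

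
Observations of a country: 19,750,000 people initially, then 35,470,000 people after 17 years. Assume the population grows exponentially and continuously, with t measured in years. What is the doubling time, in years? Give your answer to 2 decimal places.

r = ln(35470000/19750000) / 17 = ln(1.79595) / 17 ≈ 0.034443 per year
doubling time = ln 2 / |r| = 0.69315 / 0.034443

doubling time ≈ 20.12 years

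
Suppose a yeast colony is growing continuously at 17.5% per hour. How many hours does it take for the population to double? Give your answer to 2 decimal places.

doubling time ≈ 3.96 hours

doubling time = ln(2) / |r| = 0.69315 / 0.175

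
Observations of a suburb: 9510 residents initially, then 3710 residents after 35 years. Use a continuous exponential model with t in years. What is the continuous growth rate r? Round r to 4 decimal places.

3710 = 9510 · e^(r·35)
e^(35r) = 3710/9510 = 0.39012
r = ln(0.39012) / 35 = -0.94131 / 35

r ≈ -0.0269 per year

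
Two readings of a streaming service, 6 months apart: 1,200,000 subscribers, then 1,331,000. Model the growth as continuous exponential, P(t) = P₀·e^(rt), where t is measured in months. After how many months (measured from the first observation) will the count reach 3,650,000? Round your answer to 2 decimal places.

r = ln(1331000/1200000) / 6 ≈ 0.017268 per month
t = ln(3650000/1200000) / r = 1.11241 / 0.017268 ≈ 64.419

t ≈ 64.42 months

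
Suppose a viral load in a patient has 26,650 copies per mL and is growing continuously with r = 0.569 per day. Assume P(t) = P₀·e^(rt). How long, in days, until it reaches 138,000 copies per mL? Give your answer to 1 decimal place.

138000 = 26650 · e^(0.569·t)
t = ln(138000/26650) / 0.569 = ln(5.17824) / 0.569 = 1.64446 / 0.569

t ≈ 2.9 days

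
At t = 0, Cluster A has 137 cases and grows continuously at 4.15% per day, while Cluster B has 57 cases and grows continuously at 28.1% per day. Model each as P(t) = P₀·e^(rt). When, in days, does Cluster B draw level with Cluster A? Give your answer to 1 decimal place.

137·e^(0.0415t) = 57·e^(0.281t)
137/57 = e^((0.281 − 0.0415)t) → ln(2.40351) = 0.2395·t
t = 0.87693 / 0.2395

t ≈ 3.7 days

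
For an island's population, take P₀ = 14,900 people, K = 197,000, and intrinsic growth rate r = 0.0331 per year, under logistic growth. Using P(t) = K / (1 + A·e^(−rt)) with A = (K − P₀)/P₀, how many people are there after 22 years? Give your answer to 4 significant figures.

≈ 28,550 people

A = (197000 − 14900)/14900 = 12.22148
P(22) = 197000 / (1 + 12.22148·e^(−0.0331·22)) = 197000 / (1 + 12.22148·0.482777)
= 197000 / 6.90025 ≈ 28549.69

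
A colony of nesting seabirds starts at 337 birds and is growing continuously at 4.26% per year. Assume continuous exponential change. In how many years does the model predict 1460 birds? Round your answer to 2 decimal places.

t ≈ 34.42 years

1460 = 337 · e^(0.0426·t)
t = ln(1460/337) / 0.0426 = ln(4.33234) / 0.0426 = 1.46611 / 0.0426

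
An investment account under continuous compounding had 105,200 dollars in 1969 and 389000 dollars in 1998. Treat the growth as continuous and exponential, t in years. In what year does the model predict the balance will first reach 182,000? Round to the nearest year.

r = ln(389000/105200) / 29 = 1.30772/29 ≈ 0.045094 per year
t = ln(182000/105200) / r = 0.54814/0.045094 ≈ 12.16 years after 1969

year 1981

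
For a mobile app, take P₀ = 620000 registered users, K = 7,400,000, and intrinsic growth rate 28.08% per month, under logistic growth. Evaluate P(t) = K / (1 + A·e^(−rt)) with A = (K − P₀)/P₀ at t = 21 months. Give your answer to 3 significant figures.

≈ 7,180,000 registered users

A = (7400000 − 620000)/620000 = 10.93548
P(21) = 7400000 / (1 + 10.93548·e^(−0.2808·21)) = 7400000 / (1 + 10.93548·0.002748)
= 7400000 / 1.03005 ≈ 7184095.16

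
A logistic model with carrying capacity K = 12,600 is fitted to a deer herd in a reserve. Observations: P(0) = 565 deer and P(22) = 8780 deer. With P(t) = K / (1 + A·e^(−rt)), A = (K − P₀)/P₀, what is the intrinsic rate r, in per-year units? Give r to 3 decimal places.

r ≈ 0.177 per year

A = (12600 − 565)/565 = 21.30088
8780 = 12600/(1 + 21.30088·e^(−r·22)) → e^(−22r) = (1.43508 − 1)/21.30088 = 0.020425
r = −ln(0.020425)/22 = 3.89097/22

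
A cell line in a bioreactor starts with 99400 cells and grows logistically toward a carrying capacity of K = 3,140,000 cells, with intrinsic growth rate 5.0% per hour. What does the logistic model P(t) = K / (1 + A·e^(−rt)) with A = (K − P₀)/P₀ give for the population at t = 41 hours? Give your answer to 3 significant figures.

A = (3140000 − 99400)/99400 = 30.58954
P(41) = 3140000 / (1 + 30.58954·e^(−0.05·41)) = 3140000 / (1 + 30.58954·0.128735)
= 3140000 / 4.93794 ≈ 635892.56

≈ 636,000 cells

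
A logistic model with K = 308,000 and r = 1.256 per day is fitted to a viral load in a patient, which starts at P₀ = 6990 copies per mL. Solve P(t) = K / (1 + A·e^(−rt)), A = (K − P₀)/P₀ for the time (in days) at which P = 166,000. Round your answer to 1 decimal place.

A = (308000 − 6990)/6990 = 43.06295
166000 = 308000/(1 + 43.06295·e^(−1.256t)) → 1 + 43.06295·e^(−1.256t) = 1.85542
e^(−1.256t) = 0.019864 → t = ln(50.34119)/1.256 = 3.91882/1.256

t ≈ 3.1 days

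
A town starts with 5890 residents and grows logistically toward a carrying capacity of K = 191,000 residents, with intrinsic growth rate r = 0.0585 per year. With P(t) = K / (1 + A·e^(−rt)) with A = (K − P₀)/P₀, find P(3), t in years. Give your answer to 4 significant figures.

≈ 6,979 residents

A = (191000 − 5890)/5890 = 31.42784
P(3) = 191000 / (1 + 31.42784·e^(−0.0585·3)) = 191000 / (1 + 31.42784·0.839037)
= 191000 / 27.36914 ≈ 6978.66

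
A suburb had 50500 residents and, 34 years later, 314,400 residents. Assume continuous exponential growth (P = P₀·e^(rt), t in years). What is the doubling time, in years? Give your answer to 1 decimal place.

doubling time ≈ 12.9 years

r = ln(314400/50500) / 34 = ln(6.22574) / 34 ≈ 0.053785 per year
doubling time = ln 2 / |r| = 0.69315 / 0.053785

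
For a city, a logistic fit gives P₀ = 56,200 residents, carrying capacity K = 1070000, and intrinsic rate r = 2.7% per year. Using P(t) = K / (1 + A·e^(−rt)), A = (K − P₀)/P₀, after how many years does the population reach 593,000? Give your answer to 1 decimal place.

A = (1070000 − 56200)/56200 = 18.03915
593000 = 1070000/(1 + 18.03915·e^(−0.027t)) → 1 + 18.03915·e^(−0.027t) = 1.80438
e^(−0.027t) = 0.044591 → t = ln(22.42602)/0.027 = 3.11022/0.027

t ≈ 115.2 years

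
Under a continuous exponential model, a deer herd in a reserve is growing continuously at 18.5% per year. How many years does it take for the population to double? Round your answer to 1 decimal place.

doubling time = ln(2) / |r| = 0.69315 / 0.185

doubling time ≈ 3.7 years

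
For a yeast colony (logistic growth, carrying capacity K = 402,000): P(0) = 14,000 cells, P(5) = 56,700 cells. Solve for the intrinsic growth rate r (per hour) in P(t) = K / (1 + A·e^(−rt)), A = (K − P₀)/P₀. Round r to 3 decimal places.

A = (402000 − 14000)/14000 = 27.71429
56700 = 402000/(1 + 27.71429·e^(−r·5)) → e^(−5r) = (7.08995 − 1)/27.71429 = 0.21974
r = −ln(0.21974)/5 = 1.51531/5

r ≈ 0.303 per hour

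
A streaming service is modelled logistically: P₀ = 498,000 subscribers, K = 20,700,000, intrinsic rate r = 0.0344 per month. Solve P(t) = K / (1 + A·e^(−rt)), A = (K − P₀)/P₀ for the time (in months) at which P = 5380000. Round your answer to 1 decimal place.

t ≈ 77.2 months

A = (20700000 − 498000)/498000 = 40.56627
5380000 = 20700000/(1 + 40.56627·e^(−0.0344t)) → 1 + 40.56627·e^(−0.0344t) = 3.84758
e^(−0.0344t) = 0.070196 → t = ln(14.24586)/0.0344 = 2.65647/0.0344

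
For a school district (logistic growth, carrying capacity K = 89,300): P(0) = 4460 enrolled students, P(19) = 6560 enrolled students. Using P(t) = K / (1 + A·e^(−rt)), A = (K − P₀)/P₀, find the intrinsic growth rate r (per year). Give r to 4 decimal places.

A = (89300 − 4460)/4460 = 19.02242
6560 = 89300/(1 + 19.02242·e^(−r·19)) → e^(−19r) = (13.6128 − 1)/19.02242 = 0.663049
r = −ln(0.663049)/19 = 0.41091/19

r ≈ 0.0216 per year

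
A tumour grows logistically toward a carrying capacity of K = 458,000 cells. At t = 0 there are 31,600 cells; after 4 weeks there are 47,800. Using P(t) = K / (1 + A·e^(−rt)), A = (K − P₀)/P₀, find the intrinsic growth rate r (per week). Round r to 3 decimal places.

A = (458000 − 31600)/31600 = 13.49367
47800 = 458000/(1 + 13.49367·e^(−r·4)) → e^(−4r) = (9.58159 − 1)/13.49367 = 0.635971
r = −ln(0.635971)/4 = 0.4526/4

r ≈ 0.113 per week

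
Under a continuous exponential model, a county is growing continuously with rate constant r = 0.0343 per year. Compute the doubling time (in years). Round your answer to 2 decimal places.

doubling time ≈ 20.21 years

doubling time = ln(2) / |r| = 0.69315 / 0.0343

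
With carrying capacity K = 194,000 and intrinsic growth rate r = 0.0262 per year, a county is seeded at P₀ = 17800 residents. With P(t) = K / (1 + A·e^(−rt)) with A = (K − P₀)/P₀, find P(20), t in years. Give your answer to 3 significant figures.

A = (194000 − 17800)/17800 = 9.89888
P(20) = 194000 / (1 + 9.89888·e^(−0.0262·20)) = 194000 / (1 + 9.89888·0.592147)
= 194000 / 6.86159 ≈ 28273.32

≈ 28,300 residents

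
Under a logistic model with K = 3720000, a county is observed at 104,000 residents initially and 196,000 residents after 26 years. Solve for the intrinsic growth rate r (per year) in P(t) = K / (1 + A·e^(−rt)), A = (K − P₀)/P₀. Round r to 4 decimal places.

A = (3720000 − 104000)/104000 = 34.76923
196000 = 3720000/(1 + 34.76923·e^(−r·26)) → e^(−26r) = (18.97959 − 1)/34.76923 = 0.517112
r = −ln(0.517112)/26 = 0.6595/26

r ≈ 0.0254 per year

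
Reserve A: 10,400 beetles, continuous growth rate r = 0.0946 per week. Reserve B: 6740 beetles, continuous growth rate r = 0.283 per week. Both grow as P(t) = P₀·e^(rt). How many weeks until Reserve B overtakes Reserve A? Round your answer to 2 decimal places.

10400·e^(0.0946t) = 6740·e^(0.283t)
10400/6740 = e^((0.283 − 0.0946)t) → ln(1.54303) = 0.1884·t
t = 0.43375 / 0.1884

t ≈ 2.30 weeks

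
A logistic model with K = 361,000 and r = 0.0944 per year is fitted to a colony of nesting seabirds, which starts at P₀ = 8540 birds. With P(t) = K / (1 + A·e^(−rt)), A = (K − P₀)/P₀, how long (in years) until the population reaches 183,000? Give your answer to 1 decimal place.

A = (361000 − 8540)/8540 = 41.27166
183000 = 361000/(1 + 41.27166·e^(−0.0944t)) → 1 + 41.27166·e^(−0.0944t) = 1.97268
e^(−0.0944t) = 0.023568 → t = ln(42.43098)/0.0944 = 3.74788/0.0944

t ≈ 39.7 years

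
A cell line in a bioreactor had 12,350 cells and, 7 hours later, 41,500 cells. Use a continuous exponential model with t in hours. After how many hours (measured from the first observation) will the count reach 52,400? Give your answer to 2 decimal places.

r = ln(41500/12350) / 7 ≈ 0.173148 per hour
t = ln(52400/12350) / r = 1.44525 / 0.173148 ≈ 8.347

t ≈ 8.35 hours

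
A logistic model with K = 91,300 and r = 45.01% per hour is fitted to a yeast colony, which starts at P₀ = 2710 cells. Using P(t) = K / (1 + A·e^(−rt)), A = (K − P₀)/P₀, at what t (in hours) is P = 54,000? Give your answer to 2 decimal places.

A = (91300 − 2710)/2710 = 32.69004
54000 = 91300/(1 + 32.69004·e^(−0.4501t)) → 1 + 32.69004·e^(−0.4501t) = 1.69074
e^(−0.4501t) = 0.02113 → t = ln(47.32606)/0.4501 = 3.85706/0.4501

t ≈ 8.57 hours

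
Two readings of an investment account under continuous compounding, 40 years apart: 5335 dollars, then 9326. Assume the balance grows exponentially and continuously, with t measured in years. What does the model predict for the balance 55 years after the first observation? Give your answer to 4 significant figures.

≈ 11,500 dollars

r = ln(9326/5335) / 40 ≈ 0.013963 per year
P(55) = 5335 · e^(0.013963·55) = 5335 · 2.15537 ≈ 11498.89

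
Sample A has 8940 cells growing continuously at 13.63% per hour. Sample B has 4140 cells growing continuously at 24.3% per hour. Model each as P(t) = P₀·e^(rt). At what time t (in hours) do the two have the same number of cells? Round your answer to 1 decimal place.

8940·e^(0.1363t) = 4140·e^(0.243t)
8940/4140 = e^((0.243 − 0.1363)t) → ln(2.15942) = 0.1067·t
t = 0.76984 / 0.1067

t ≈ 7.2 hours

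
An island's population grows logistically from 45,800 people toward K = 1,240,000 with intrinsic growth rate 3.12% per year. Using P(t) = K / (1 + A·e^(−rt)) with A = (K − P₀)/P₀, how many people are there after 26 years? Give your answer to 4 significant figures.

≈ 98,530 people

A = (1240000 − 45800)/45800 = 26.07424
P(26) = 1240000 / (1 + 26.07424·e^(−0.0312·26)) = 1240000 / (1 + 26.07424·0.444325)
= 1240000 / 12.58542 ≈ 98526.68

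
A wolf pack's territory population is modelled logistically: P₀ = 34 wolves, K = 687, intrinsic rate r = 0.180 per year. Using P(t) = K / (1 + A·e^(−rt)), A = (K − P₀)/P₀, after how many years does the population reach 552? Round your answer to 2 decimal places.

t ≈ 24.24 years

A = (687 − 34)/34 = 19.20588
552 = 687/(1 + 19.20588·e^(−0.18t)) → 1 + 19.20588·e^(−0.18t) = 1.24457
e^(−0.18t) = 0.012734 → t = ln(78.53072)/0.18 = 4.36349/0.18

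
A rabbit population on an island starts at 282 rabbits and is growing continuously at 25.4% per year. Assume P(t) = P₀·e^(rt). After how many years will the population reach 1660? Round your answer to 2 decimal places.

1660 = 282 · e^(0.254·t)
t = ln(1660/282) / 0.254 = ln(5.88652) / 0.254 = 1.77267 / 0.254

t ≈ 6.98 years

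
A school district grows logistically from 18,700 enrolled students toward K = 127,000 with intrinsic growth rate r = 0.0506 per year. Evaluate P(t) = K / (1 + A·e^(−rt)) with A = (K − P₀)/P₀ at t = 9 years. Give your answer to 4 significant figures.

A = (127000 − 18700)/18700 = 5.79144
P(9) = 127000 / (1 + 5.79144·e^(−0.0506·9)) = 127000 / (1 + 5.79144·0.634194)
= 127000 / 4.6729 ≈ 27177.98

≈ 27,180 enrolled students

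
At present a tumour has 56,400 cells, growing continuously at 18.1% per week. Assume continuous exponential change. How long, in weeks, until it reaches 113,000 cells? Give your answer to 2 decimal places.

t ≈ 3.84 weeks

113000 = 56400 · e^(0.181·t)
t = ln(113000/56400) / 0.181 = ln(2.00355) / 0.181 = 0.69492 / 0.181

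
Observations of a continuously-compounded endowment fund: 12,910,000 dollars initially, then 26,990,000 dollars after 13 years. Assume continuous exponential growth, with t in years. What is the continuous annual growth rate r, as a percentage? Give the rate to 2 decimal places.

r ≈ 5.67% per year

26990000 = 12910000 · e^(r·13)
e^(13r) = 26990000/12910000 = 2.09063
r = ln(2.09063) / 13 = 0.73746 / 13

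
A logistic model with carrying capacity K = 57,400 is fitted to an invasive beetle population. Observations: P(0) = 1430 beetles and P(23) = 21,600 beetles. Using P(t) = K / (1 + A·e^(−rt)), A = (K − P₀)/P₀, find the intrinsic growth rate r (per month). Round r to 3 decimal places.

A = (57400 − 1430)/1430 = 39.13986
21600 = 57400/(1 + 39.13986·e^(−r·23)) → e^(−23r) = (2.65741 − 1)/39.13986 = 0.042346
r = −ln(0.042346)/23 = 3.16189/23

r ≈ 0.137 per month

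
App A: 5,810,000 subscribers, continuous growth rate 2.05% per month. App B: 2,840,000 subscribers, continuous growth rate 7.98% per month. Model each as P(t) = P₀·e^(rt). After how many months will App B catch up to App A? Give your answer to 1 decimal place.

t ≈ 12.1 months

5810000·e^(0.0205t) = 2840000·e^(0.0798t)
5810000/2840000 = e^((0.0798 − 0.0205)t) → ln(2.04577) = 0.0593·t
t = 0.71578 / 0.0593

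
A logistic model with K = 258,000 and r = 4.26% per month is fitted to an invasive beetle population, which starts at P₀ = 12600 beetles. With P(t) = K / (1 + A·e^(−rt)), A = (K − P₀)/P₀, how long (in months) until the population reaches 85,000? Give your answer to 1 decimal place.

A = (258000 − 12600)/12600 = 19.47619
85000 = 258000/(1 + 19.47619·e^(−0.0426t)) → 1 + 19.47619·e^(−0.0426t) = 3.03529
e^(−0.0426t) = 0.104502 → t = ln(9.56923)/0.0426 = 2.25855/0.0426

t ≈ 53.0 months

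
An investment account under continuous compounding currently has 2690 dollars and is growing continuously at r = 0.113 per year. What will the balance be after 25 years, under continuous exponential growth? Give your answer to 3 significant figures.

P(25) = 2690 · e^(0.113·25) = 2690 · e^(2.825)
= 2690 · 16.86094 ≈ 45355.94

≈ 45,400 dollars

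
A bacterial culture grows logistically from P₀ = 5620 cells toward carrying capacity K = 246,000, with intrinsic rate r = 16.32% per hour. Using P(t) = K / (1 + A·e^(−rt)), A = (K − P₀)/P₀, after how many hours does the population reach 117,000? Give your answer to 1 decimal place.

t ≈ 22.4 hours

A = (246000 − 5620)/5620 = 42.77224
117000 = 246000/(1 + 42.77224·e^(−0.1632t)) → 1 + 42.77224·e^(−0.1632t) = 2.10256
e^(−0.1632t) = 0.025778 → t = ln(38.79343)/0.1632 = 3.65825/0.1632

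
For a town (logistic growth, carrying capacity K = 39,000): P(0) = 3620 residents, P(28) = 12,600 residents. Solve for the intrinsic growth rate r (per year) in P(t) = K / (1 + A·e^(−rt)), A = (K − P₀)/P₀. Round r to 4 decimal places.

A = (39000 − 3620)/3620 = 9.77348
12600 = 39000/(1 + 9.77348·e^(−r·28)) → e^(−28r) = (3.09524 − 1)/9.77348 = 0.21438
r = −ln(0.21438)/28 = 1.54001/28

r ≈ 0.0550 per year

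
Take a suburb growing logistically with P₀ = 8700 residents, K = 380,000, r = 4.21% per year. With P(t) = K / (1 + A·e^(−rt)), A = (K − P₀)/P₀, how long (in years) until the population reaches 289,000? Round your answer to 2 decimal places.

t ≈ 116.61 years

A = (380000 − 8700)/8700 = 42.67816
289000 = 380000/(1 + 42.67816·e^(−0.0421t)) → 1 + 42.67816·e^(−0.0421t) = 1.31488
e^(−0.0421t) = 0.007378 → t = ln(135.53834)/0.0421 = 4.90925/0.0421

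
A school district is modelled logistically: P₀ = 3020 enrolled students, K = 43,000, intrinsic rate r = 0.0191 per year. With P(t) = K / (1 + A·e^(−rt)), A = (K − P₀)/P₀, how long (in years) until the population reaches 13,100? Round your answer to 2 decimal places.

A = (43000 − 3020)/3020 = 13.23841
13100 = 43000/(1 + 13.23841·e^(−0.0191t)) → 1 + 13.23841·e^(−0.0191t) = 3.28244
e^(−0.0191t) = 0.172411 → t = ln(5.80011)/0.0191 = 1.75788/0.0191

t ≈ 92.04 years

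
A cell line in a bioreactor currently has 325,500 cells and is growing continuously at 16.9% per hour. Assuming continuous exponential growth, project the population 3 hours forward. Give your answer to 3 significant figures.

P(3) = 325500 · e^(0.169·3) = 325500 · e^(0.507)
= 325500 · 1.6603 ≈ 540428.56

≈ 540,000 cells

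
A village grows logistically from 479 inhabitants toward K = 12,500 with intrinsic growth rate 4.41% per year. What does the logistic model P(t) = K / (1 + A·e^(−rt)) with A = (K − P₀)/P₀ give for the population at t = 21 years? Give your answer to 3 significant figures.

A = (12500 − 479)/479 = 25.09603
P(21) = 12500 / (1 + 25.09603·e^(−0.0441·21)) = 12500 / (1 + 25.09603·0.396095)
= 12500 / 10.94043 ≈ 1142.55

≈ 1,140 inhabitants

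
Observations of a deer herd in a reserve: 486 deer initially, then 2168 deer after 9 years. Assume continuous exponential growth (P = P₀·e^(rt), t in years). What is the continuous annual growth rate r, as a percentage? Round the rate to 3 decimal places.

r ≈ 16.615% per year

2168 = 486 · e^(r·9)
e^(9r) = 2168/486 = 4.46091
r = ln(4.46091) / 9 = 1.49535 / 9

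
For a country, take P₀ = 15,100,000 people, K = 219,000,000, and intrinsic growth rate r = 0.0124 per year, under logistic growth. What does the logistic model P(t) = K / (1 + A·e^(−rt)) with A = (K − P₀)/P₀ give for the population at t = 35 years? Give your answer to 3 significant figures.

A = (219000000 − 15100000)/15100000 = 13.50331
P(35) = 219000000 / (1 + 13.50331·e^(−0.0124·35)) = 219000000 / (1 + 13.50331·0.647912)
= 219000000 / 9.74896 ≈ 22463932.65

≈ 22,500,000 people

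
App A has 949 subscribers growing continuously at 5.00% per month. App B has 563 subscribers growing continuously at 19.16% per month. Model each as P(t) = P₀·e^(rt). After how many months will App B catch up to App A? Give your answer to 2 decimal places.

t ≈ 3.69 months

949·e^(0.05t) = 563·e^(0.1916t)
949/563 = e^((0.1916 − 0.05)t) → ln(1.68561) = 0.1416·t
t = 0.52213 / 0.1416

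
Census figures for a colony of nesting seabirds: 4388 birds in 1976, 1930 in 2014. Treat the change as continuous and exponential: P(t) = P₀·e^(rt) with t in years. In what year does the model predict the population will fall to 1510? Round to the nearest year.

year 2025

r = ln(1930/4388) / 38 = -0.82135/38 ≈ -0.021615 per year
t = ln(1510/4388) / r = -1.06676/-0.021615 ≈ 49.35 years after 1976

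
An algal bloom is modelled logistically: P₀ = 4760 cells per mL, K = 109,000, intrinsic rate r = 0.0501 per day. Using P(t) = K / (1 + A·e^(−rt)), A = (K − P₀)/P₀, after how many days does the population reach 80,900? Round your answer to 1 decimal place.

A = (109000 − 4760)/4760 = 21.89916
80900 = 109000/(1 + 21.89916·e^(−0.0501t)) → 1 + 21.89916·e^(−0.0501t) = 1.34734
e^(−0.0501t) = 0.015861 → t = ln(63.04776)/0.0501 = 4.14389/0.0501

t ≈ 82.7 days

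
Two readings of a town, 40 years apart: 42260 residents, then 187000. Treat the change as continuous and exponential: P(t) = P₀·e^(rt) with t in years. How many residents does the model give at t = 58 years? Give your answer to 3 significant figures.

r = ln(187000/42260) / 40 ≈ 0.037182 per year
P(58) = 42260 · e^(0.037182·58) = 42260 · 8.64117 ≈ 365175.86

≈ 365,000 residents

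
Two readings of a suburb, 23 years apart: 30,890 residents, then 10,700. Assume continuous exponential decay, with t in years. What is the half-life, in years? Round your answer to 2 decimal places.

r = ln(10700/30890) / 23 = ln(0.34639) / 23 ≈ -0.046095 per year
half-life = ln 2 / |r| = 0.69315 / 0.046095

half-life ≈ 15.04 years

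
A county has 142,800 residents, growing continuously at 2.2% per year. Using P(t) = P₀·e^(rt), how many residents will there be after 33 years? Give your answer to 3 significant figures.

P(33) = 142800 · e^(0.022·33) = 142800 · e^(0.726)
= 142800 · 2.0668 ≈ 295138.59

≈ 295,000 residents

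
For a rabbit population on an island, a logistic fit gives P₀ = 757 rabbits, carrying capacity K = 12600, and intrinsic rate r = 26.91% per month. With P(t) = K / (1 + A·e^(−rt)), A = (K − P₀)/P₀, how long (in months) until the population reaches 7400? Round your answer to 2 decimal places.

t ≈ 11.53 months

A = (12600 − 757)/757 = 15.64465
7400 = 12600/(1 + 15.64465·e^(−0.2691t)) → 1 + 15.64465·e^(−0.2691t) = 1.7027
e^(−0.2691t) = 0.044916 → t = ln(22.26354)/0.2691 = 3.10295/0.2691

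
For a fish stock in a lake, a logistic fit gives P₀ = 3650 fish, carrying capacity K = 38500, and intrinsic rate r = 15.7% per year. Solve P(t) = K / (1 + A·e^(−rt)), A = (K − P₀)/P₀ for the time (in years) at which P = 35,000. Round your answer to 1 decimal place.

A = (38500 − 3650)/3650 = 9.54795
35000 = 38500/(1 + 9.54795·e^(−0.157t)) → 1 + 9.54795·e^(−0.157t) = 1.1
e^(−0.157t) = 0.010473 → t = ln(95.47945)/0.157 = 4.55891/0.157

t ≈ 29.0 years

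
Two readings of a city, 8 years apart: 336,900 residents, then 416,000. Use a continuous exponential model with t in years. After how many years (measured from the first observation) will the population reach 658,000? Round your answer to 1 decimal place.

t ≈ 25.4 years

r = ln(416000/336900) / 8 ≈ 0.026362 per year
t = ln(658000/336900) / r = 0.66942 / 0.026362 ≈ 25.393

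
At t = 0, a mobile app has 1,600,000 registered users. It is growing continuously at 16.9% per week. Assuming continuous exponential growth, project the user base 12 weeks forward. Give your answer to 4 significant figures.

≈ 12,160,000 registered users

P(12) = 1600000 · e^(0.169·12) = 1600000 · e^(2.028)
= 1600000 · 7.59887 ≈ 12158197.45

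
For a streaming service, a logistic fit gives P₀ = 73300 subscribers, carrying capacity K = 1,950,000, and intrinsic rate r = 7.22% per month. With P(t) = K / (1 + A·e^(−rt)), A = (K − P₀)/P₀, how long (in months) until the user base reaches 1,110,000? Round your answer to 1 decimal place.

A = (1950000 − 73300)/73300 = 25.603
1110000 = 1950000/(1 + 25.603·e^(−0.0722t)) → 1 + 25.603·e^(−0.0722t) = 1.75676
e^(−0.0722t) = 0.029557 → t = ln(33.83254)/0.0722 = 3.52142/0.0722

t ≈ 48.8 months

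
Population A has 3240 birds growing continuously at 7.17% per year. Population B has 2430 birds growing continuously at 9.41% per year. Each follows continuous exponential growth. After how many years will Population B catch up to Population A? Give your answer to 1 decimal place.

3240·e^(0.0717t) = 2430·e^(0.0941t)
3240/2430 = e^((0.0941 − 0.0717)t) → ln(1.33333) = 0.0224·t
t = 0.28768 / 0.0224

t ≈ 12.8 years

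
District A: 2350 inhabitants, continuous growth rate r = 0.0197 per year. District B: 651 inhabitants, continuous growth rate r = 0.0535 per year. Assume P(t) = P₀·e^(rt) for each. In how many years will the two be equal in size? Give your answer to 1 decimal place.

2350·e^(0.0197t) = 651·e^(0.0535t)
2350/651 = e^((0.0535 − 0.0197)t) → ln(3.60983) = 0.0338·t
t = 1.28366 / 0.0338

t ≈ 38.0 years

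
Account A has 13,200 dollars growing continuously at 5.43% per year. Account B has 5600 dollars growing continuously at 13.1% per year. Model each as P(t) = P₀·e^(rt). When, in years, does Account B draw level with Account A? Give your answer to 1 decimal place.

13200·e^(0.0543t) = 5600·e^(0.131t)
13200/5600 = e^((0.131 − 0.0543)t) → ln(2.35714) = 0.0767·t
t = 0.85745 / 0.0767

t ≈ 11.2 years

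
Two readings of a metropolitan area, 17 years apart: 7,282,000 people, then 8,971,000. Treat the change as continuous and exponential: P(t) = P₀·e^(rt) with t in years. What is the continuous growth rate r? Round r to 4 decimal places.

8971000 = 7282000 · e^(r·17)
e^(17r) = 8971000/7282000 = 1.23194
r = ln(1.23194) / 17 = 0.20859 / 17

r ≈ 0.0123 per year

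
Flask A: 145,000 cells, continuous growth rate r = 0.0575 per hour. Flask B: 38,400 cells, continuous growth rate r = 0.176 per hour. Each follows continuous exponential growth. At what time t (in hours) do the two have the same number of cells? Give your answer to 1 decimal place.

t ≈ 11.2 hours

145000·e^(0.0575t) = 38400·e^(0.176t)
145000/38400 = e^((0.176 − 0.0575)t) → ln(3.77604) = 0.1185·t
t = 1.32868 / 0.1185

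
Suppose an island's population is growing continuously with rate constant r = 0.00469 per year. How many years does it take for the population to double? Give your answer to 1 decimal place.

doubling time ≈ 147.8 years

doubling time = ln(2) / |r| = 0.69315 / 0.00469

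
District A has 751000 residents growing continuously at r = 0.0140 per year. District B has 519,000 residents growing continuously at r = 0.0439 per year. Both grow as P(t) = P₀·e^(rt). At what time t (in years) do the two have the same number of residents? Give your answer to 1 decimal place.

t ≈ 12.4 years

751000·e^(0.014t) = 519000·e^(0.0439t)
751000/519000 = e^((0.0439 − 0.014)t) → ln(1.44701) = 0.0299·t
t = 0.3695 / 0.0299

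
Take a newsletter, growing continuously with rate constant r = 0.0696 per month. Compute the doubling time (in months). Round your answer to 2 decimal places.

doubling time ≈ 9.96 months

doubling time = ln(2) / |r| = 0.69315 / 0.0696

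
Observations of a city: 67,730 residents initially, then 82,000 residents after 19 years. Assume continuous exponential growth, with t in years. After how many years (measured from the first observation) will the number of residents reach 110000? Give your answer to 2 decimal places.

t ≈ 48.19 years

r = ln(82000/67730) / 19 ≈ 0.010063 per year
t = ln(110000/67730) / r = 0.48495 / 0.010063 ≈ 48.193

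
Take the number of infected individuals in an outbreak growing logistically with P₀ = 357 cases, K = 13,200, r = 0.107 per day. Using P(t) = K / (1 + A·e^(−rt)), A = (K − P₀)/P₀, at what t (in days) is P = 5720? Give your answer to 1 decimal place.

A = (13200 − 357)/357 = 35.97479
5720 = 13200/(1 + 35.97479·e^(−0.107t)) → 1 + 35.97479·e^(−0.107t) = 2.30769
e^(−0.107t) = 0.03635 → t = ln(27.51013)/0.107 = 3.31455/0.107

t ≈ 31.0 days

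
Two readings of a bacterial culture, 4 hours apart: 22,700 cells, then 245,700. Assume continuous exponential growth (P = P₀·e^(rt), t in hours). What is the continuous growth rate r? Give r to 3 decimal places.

245700 = 22700 · e^(r·4)
e^(4r) = 245700/22700 = 10.82379
r = ln(10.82379) / 4 = 2.38175 / 4

r ≈ 0.595 per hour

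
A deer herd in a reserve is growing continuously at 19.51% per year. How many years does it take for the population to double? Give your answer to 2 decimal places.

doubling time ≈ 3.55 years

doubling time = ln(2) / |r| = 0.69315 / 0.1951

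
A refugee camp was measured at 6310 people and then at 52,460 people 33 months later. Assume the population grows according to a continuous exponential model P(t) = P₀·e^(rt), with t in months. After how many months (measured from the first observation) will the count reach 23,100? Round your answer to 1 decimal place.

t ≈ 20.2 months

r = ln(52460/6310) / 33 ≈ 0.064179 per month
t = ln(23100/6310) / r = 1.2977 / 0.064179 ≈ 20.22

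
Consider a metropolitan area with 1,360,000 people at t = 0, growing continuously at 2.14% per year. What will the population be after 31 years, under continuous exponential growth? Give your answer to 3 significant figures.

P(31) = 1360000 · e^(0.0214·31) = 1360000 · e^(0.6634)
= 1360000 · 1.94138 ≈ 2640279.28

≈ 2,640,000 people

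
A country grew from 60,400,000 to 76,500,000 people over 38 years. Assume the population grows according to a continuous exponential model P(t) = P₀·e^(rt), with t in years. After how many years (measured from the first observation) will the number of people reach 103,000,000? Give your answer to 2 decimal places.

t ≈ 85.83 years

r = ln(76500000/60400000) / 38 ≈ 0.006218 per year
t = ln(103000000/60400000) / r = 0.53374 / 0.006218 ≈ 85.831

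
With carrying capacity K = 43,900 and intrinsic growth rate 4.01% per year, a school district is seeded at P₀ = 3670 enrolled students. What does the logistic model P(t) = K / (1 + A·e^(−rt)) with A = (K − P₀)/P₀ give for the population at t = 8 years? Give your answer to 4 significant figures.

≈ 4,903 enrolled students

A = (43900 − 3670)/3670 = 10.96185
P(8) = 43900 / (1 + 10.96185·e^(−0.0401·8)) = 43900 / (1 + 10.96185·0.725568)
= 43900 / 8.95357 ≈ 4903.07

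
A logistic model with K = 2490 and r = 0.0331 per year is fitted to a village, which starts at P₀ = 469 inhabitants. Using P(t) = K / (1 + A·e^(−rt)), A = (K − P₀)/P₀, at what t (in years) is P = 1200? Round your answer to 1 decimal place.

A = (2490 − 469)/469 = 4.30917
1200 = 2490/(1 + 4.30917·e^(−0.0331t)) → 1 + 4.30917·e^(−0.0331t) = 2.075
e^(−0.0331t) = 0.249468 → t = ln(4.00853)/0.0331 = 1.38842/0.0331

t ≈ 41.9 years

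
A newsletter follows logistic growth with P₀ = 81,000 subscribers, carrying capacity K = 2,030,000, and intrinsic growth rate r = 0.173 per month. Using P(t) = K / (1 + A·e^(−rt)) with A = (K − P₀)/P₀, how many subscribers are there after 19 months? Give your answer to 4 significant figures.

A = (2030000 − 81000)/81000 = 24.06173
P(19) = 2030000 / (1 + 24.06173·e^(−0.173·19)) = 2030000 / (1 + 24.06173·0.037366)
= 2030000 / 1.89909 ≈ 1068935.71

≈ 1,069,000 subscribers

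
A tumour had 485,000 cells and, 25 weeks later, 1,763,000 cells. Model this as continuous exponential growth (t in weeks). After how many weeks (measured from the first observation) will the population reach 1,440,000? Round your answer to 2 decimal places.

t ≈ 21.08 weeks

r = ln(1763000/485000) / 25 ≈ 0.051625 per week
t = ln(1440000/485000) / r = 1.08825 / 0.051625 ≈ 21.08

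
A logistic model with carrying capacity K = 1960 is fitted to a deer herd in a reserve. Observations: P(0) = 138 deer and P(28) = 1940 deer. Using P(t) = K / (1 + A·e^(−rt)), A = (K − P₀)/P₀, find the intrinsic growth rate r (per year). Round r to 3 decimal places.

r ≈ 0.256 per year

A = (1960 − 138)/138 = 13.2029
1940 = 1960/(1 + 13.2029·e^(−r·28)) → e^(−28r) = (1.01031 − 1)/13.2029 = 0.000781
r = −ln(0.000781)/28 = 7.15515/28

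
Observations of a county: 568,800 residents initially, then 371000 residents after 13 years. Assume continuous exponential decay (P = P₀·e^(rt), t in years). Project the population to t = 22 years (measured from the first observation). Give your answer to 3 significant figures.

≈ 276,000 residents

r = ln(371000/568800) / 13 ≈ -0.032871 per year
P(22) = 568800 · e^(-0.032871·22) = 568800 · 0.48521 ≈ 275988.84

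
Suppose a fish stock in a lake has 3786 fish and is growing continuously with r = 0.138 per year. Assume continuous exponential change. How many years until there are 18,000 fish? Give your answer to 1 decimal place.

t ≈ 11.3 years

18000 = 3786 · e^(0.138·t)
t = ln(18000/3786) / 0.138 = ln(4.75436) / 0.138 = 1.55906 / 0.138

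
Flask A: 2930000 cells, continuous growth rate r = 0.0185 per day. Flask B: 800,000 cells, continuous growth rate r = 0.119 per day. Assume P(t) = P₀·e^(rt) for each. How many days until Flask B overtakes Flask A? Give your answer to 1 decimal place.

2930000·e^(0.0185t) = 800000·e^(0.119t)
2930000/800000 = e^((0.119 − 0.0185)t) → ln(3.6625) = 0.1005·t
t = 1.29815 / 0.1005

t ≈ 12.9 days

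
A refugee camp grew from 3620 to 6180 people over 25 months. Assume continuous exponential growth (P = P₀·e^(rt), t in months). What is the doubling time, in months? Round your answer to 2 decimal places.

doubling time ≈ 32.40 months

r = ln(6180/3620) / 25 = ln(1.70718) / 25 ≈ 0.021394 per month
doubling time = ln 2 / |r| = 0.69315 / 0.021394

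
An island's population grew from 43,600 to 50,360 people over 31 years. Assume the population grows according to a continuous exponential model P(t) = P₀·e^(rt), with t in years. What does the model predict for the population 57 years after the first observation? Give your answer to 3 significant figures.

r = ln(50360/43600) / 31 ≈ 0.00465 per year
P(57) = 43600 · e^(0.00465·57) = 43600 · 1.30347 ≈ 56831.39

≈ 56,800 people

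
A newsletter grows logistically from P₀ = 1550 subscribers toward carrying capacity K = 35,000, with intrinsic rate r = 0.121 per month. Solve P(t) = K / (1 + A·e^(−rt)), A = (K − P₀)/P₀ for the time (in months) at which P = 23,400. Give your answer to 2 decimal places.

t ≈ 31.19 months

A = (35000 − 1550)/1550 = 21.58065
23400 = 35000/(1 + 21.58065·e^(−0.121t)) → 1 + 21.58065·e^(−0.121t) = 1.49573
e^(−0.121t) = 0.022971 → t = ln(43.53337)/0.121 = 3.77353/0.121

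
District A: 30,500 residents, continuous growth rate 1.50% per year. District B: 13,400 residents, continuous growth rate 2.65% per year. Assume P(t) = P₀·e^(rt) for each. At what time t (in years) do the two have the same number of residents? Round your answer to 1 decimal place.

t ≈ 71.5 years

30500·e^(0.015t) = 13400·e^(0.0265t)
30500/13400 = e^((0.0265 − 0.015)t) → ln(2.27612) = 0.0115·t
t = 0.82247 / 0.0115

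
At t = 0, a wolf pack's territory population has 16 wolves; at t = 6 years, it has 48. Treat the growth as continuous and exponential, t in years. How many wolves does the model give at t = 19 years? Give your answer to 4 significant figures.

r = ln(48/16) / 6 ≈ 0.183102 per year
P(19) = 16 · e^(0.183102·19) = 16 · 32.4253 ≈ 518.8

≈ 518.8 wolves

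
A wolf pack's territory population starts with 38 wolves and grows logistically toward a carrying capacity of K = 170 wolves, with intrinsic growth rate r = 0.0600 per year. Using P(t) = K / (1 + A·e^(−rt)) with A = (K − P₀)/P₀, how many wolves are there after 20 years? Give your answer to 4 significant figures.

A = (170 − 38)/38 = 3.47368
P(20) = 170 / (1 + 3.47368·e^(−0.06·20)) = 170 / (1 + 3.47368·0.301194)
= 170 / 2.04625 ≈ 83.08

≈ 83.08 wolves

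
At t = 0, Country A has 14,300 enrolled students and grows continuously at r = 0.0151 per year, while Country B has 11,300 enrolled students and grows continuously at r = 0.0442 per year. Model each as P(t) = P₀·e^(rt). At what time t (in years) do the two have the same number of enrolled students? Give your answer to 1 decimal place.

t ≈ 8.1 years

14300·e^(0.0151t) = 11300·e^(0.0442t)
14300/11300 = e^((0.0442 − 0.0151)t) → ln(1.26549) = 0.0291·t
t = 0.23546 / 0.0291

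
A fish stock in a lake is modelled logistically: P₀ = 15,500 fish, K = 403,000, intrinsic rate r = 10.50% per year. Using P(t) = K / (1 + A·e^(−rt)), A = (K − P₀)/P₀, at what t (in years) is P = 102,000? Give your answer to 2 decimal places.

A = (403000 − 15500)/15500 = 25
102000 = 403000/(1 + 25·e^(−0.105t)) → 1 + 25·e^(−0.105t) = 3.95098
e^(−0.105t) = 0.118039 → t = ln(8.47176)/0.105 = 2.13674/0.105

t ≈ 20.35 years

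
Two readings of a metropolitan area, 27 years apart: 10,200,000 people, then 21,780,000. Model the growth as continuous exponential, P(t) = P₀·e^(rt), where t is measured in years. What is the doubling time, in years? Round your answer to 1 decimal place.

doubling time ≈ 24.7 years

r = ln(21780000/10200000) / 27 = ln(2.13529) / 27 ≈ 0.028096 per year
doubling time = ln 2 / |r| = 0.69315 / 0.028096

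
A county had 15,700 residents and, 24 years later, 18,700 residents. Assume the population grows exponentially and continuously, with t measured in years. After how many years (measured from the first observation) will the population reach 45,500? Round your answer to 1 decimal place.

r = ln(18700/15700) / 24 ≈ 0.007286 per year
t = ln(45500/15700) / r = 1.06405 / 0.007286 ≈ 146.042

t ≈ 146.0 years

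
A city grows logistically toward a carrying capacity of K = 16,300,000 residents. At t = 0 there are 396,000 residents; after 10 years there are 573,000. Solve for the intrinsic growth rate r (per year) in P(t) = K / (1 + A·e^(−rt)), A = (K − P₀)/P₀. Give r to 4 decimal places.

r ≈ 0.0381 per year

A = (16300000 − 396000)/396000 = 40.16162
573000 = 16300000/(1 + 40.16162·e^(−r·10)) → e^(−10r) = (28.44677 − 1)/40.16162 = 0.683408
r = −ln(0.683408)/10 = 0.38066/10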